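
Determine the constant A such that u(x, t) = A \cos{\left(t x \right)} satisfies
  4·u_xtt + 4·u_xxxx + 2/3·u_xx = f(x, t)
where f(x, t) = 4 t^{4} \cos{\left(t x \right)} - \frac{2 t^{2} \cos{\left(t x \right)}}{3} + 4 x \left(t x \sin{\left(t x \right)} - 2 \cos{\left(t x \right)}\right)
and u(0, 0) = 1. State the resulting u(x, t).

Substitute the ansatz u = A \cos{\left(t x \right)} into the left-hand side.
Derivatives of the ansatz:
  u_xtt = A t x^{2} \sin{\left(t x \right)} - 2 A x \cos{\left(t x \right)}
  u_xxxx = A t^{4} \cos{\left(t x \right)}
  u_xx = - A t^{2} \cos{\left(t x \right)}
Term by term:
  4·u_xtt = 4 A t x^{2} \sin{\left(t x \right)} - 8 A x \cos{\left(t x \right)}
  4·u_xxxx = 4 A t^{4} \cos{\left(t x \right)}
  2/3·u_xx = - \frac{2 A t^{2} \cos{\left(t x \right)}}{3}
So the left-hand side equals
  4 A t^{4} \cos{\left(t x \right)} - \frac{2 A t^{2} \cos{\left(t x \right)}}{3} + 4 A t x^{2} \sin{\left(t x \right)} - 8 A x \cos{\left(t x \right)}
This must equal f(x, t) identically; expanded, f = 4 t^{4} \cos{\left(t x \right)} - \frac{2 t^{2} \cos{\left(t x \right)}}{3} + 4 t x^{2} \sin{\left(t x \right)} - 8 x \cos{\left(t x \right)}.
Matching coefficients of the independent functions:
  [t^{2} \cos{\left(t x \right)}]:  - \frac{2 A}{3} = - \frac{2}{3}
  [t^{4} \cos{\left(t x \right)}, t x^{2} \sin{\left(t x \right)}]:  4 A = 4
  [x \cos{\left(t x \right)}]:  - 8 A = -8
Solving: A = 1.
Check against the point condition:
  u(0, 0) = 1  ⟹  A = 1  ✓
Hence u(x, t) = \cos{\left(t x \right)}.

Answer: u(x, t) = \cos{\left(t x \right)}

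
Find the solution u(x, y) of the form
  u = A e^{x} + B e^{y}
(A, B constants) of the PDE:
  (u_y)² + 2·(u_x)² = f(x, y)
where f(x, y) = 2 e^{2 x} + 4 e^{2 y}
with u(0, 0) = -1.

Substitute the ansatz u = A e^{x} + B e^{y} into the left-hand side.
Derivatives of the ansatz:
  u_y = B e^{y}
  u_x = A e^{x}
Term by term:
  (u_y)² = B^{2} e^{2 y}
  2·(u_x)² = 2 A^{2} e^{2 x}
So the left-hand side equals
  2 A^{2} e^{2 x} + B^{2} e^{2 y}
This must equal f(x, y) = 2 e^{2 x} + 4 e^{2 y} identically.
Matching coefficients of the independent functions:
  [e^{2 x}]:  2 A^{2} = 2
  [e^{2 y}]:  B^{2} = 4
These equations allow (A, B) = (-1, -2) or (-1, 2) or (1, -2) or (1, 2).
Impose the point condition(s):
  u(0, 0) = -1  ⟹  A + B = -1
Only A = 1, B = -2 satisfies everything.
Hence u(x, y) = e^{x} - 2 e^{y}.

Answer: u(x, y) = e^{x} - 2 e^{y}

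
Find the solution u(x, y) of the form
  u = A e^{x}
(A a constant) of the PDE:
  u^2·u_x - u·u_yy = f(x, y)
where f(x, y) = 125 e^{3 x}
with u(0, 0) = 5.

Substitute the ansatz u = A e^{x} into the left-hand side.
Derivatives of the ansatz:
  u_x = A e^{x}
  u_yy = 0
Term by term:
  u^2·u_x = A^{3} e^{3 x}
  -u·u_yy = 0
So the left-hand side equals
  A^{3} e^{3 x}
This must equal f(x, y) = 125 e^{3 x} identically.
Matching coefficients of the independent functions:
  [e^{3 x}]:  A^{3} = 125
Solving: A = 5.
Check against the point condition:
  u(0, 0) = 5  ⟹  A = 5  ✓
Hence u(x, y) = 5 e^{x}.

Answer: u(x, y) = 5 e^{x}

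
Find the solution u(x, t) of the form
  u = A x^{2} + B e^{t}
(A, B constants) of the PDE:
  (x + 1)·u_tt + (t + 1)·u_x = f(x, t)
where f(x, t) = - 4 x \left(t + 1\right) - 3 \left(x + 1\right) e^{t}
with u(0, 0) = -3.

Answer: u(x, t) = - 2 x^{2} - 3 e^{t}

Derivation:
Substitute the ansatz u = A x^{2} + B e^{t} into the left-hand side.
Derivatives of the ansatz:
  u_tt = B e^{t}
  u_x = 2 A x
Term by term:
  (x + 1)·u_tt = B x e^{t} + B e^{t}
  (t + 1)·u_x = 2 A t x + 2 A x
So the left-hand side equals
  2 A t x + 2 A x + B x e^{t} + B e^{t}
This must equal f(x, t) identically; expanded, f = - 4 t x - 3 x e^{t} - 4 x - 3 e^{t}.
Matching coefficients of the independent functions:
  [x, t x]:  2 A = -4
  [x e^{t}, e^{t}]:  B = -3
Solving: A = -2, B = -3.
Check against the point condition:
  u(0, 0) = -3  ⟹  B = -3  ✓
Hence u(x, t) = - 2 x^{2} - 3 e^{t}.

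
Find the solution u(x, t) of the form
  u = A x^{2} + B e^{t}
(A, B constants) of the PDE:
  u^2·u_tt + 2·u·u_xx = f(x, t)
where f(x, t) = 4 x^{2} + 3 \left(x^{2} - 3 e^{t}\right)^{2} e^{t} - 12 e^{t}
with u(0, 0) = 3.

Substitute the ansatz u = A x^{2} + B e^{t} into the left-hand side.
Derivatives of the ansatz:
  u_tt = B e^{t}
  u_xx = 2 A
Term by term:
  u^2·u_tt = A^{2} B x^{4} e^{t} + 2 A B^{2} x^{2} e^{2 t} + B^{3} e^{3 t}
  2·u·u_xx = 4 A^{2} x^{2} + 4 A B e^{t}
So the left-hand side equals
  A^{2} B x^{4} e^{t} + 4 A^{2} x^{2} + 2 A B^{2} x^{2} e^{2 t} + 4 A B e^{t} + B^{3} e^{3 t}
This must equal f(x, t) identically; expanded, f = 3 x^{4} e^{t} - 18 x^{2} e^{2 t} + 4 x^{2} + 27 e^{3 t} - 12 e^{t}.
Matching coefficients of the independent functions:
  [x^{2}]:  4 A^{2} = 4
  [x^{2} e^{2 t}]:  2 A B^{2} = -18
  [x^{4} e^{t}]:  A^{2} B = 3
  [e^{t}]:  4 A B = -12
  [e^{3 t}]:  B^{3} = 27
Solving: A = -1, B = 3.
Check against the point condition:
  u(0, 0) = 3  ⟹  B = 3  ✓
Hence u(x, t) = - x^{2} + 3 e^{t}.

Answer: u(x, t) = - x^{2} + 3 e^{t}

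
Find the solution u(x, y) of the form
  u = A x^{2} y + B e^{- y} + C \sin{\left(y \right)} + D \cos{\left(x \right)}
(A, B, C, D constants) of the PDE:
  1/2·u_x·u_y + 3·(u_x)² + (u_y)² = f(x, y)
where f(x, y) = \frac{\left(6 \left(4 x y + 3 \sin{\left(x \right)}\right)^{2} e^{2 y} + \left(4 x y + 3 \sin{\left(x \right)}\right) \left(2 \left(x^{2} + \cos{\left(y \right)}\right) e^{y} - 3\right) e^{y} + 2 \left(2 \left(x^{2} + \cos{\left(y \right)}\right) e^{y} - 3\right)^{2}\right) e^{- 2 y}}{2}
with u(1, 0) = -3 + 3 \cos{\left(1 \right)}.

Substitute the ansatz u = A x^{2} y + B e^{- y} + C \sin{\left(y \right)} + D \cos{\left(x \right)} into the left-hand side.
Derivatives of the ansatz:
  u_x = 2 A x y - D \sin{\left(x \right)}
  u_y = A x^{2} - B e^{- y} + C \cos{\left(y \right)}
Term by term:
  1/2·u_x·u_y = A^{2} x^{3} y - A B x y e^{- y} + A C x y \cos{\left(y \right)} - \frac{A D x^{2} \sin{\left(x \right)}}{2} + \frac{B D e^{- y} \sin{\left(x \right)}}{2} - \frac{C D \sin{\left(x \right)} \cos{\left(y \right)}}{2}
  3·(u_x)² = 12 A^{2} x^{2} y^{2} - 12 A D x y \sin{\left(x \right)} + 3 D^{2} \sin^{2}{\left(x \right)}
  (u_y)² = A^{2} x^{4} - 2 A B x^{2} e^{- y} + 2 A C x^{2} \cos{\left(y \right)} + B^{2} e^{- 2 y} - 2 B C e^{- y} \cos{\left(y \right)} + C^{2} \cos^{2}{\left(y \right)}
So the left-hand side equals
  A^{2} x^{4} + A^{2} x^{3} y + 12 A^{2} x^{2} y^{2} - 2 A B x^{2} e^{- y} - A B x y e^{- y} + 2 A C x^{2} \cos{\left(y \right)} + A C x y \cos{\left(y \right)} - \frac{A D x^{2} \sin{\left(x \right)}}{2} - 12 A D x y \sin{\left(x \right)} + B^{2} e^{- 2 y} - 2 B C e^{- y} \cos{\left(y \right)} + \frac{B D e^{- y} \sin{\left(x \right)}}{2} + C^{2} \cos^{2}{\left(y \right)} - \frac{C D \sin{\left(x \right)} \cos{\left(y \right)}}{2} + 3 D^{2} \sin^{2}{\left(x \right)}
This must equal f(x, y) identically; expanded, f = 4 x^{4} + 4 x^{3} y + 48 x^{2} y^{2} + 3 x^{2} \sin{\left(x \right)} + 8 x^{2} \cos{\left(y \right)} - 12 x^{2} e^{- y} + 72 x y \sin{\left(x \right)} + 4 x y \cos{\left(y \right)} - 6 x y e^{- y} + 27 \sin^{2}{\left(x \right)} + 3 \sin{\left(x \right)} \cos{\left(y \right)} + 4 \cos^{2}{\left(y \right)} - \frac{9 e^{- y} \sin{\left(x \right)}}{2} - 12 e^{- y} \cos{\left(y \right)} + 9 e^{- 2 y}.
Matching coefficients of the independent functions:
(each divided by its leading coefficient; functions giving the same equation are listed together)
  [x^{4}, x^{2} y^{2}, x^{3} y]:  A^{2} - 4 = 0
  [x^{2} e^{- y}, x y e^{- y}]:  A B - 6 = 0
  [x^{2} \sin{\left(x \right)}, x y \sin{\left(x \right)}]:  A D + 6 = 0
  [x^{2} \cos{\left(y \right)}, x y \cos{\left(y \right)}]:  A C - 4 = 0
  [e^{- y} \sin{\left(x \right)}]:  B D + 9 = 0
  [e^{- y} \cos{\left(y \right)}]:  B C - 6 = 0
  [\sin{\left(x \right)} \cos{\left(y \right)}]:  C D + 6 = 0
  [e^{- 2 y}]:  B^{2} - 9 = 0
  [\sin^{2}{\left(x \right)}]:  D^{2} - 9 = 0
  [\cos^{2}{\left(y \right)}]:  C^{2} - 4 = 0
These equations allow (A, B, C, D) = (-2, -3, -2, 3) or (2, 3, 2, -3).
Impose the point condition(s):
  u(1, 0) = -3 + 3 \cos{\left(1 \right)}  ⟹  B + D \cos{\left(1 \right)} = -3 + 3 \cos{\left(1 \right)}
Only A = -2, B = -3, C = -2, D = 3 satisfies everything.
Hence u(x, y) = - 2 x^{2} y - 2 \sin{\left(y \right)} + 3 \cos{\left(x \right)} - 3 e^{- y}.

Answer: u(x, y) = - 2 x^{2} y - 2 \sin{\left(y \right)} + 3 \cos{\left(x \right)} - 3 e^{- y}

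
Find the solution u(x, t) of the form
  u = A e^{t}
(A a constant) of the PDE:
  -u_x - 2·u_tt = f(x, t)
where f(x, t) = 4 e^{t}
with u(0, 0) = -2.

Answer: u(x, t) = - 2 e^{t}

Derivation:
Substitute the ansatz u = A e^{t} into the left-hand side.
Derivatives of the ansatz:
  u_x = 0
  u_tt = A e^{t}
Term by term:
  -u_x = 0
  -2·u_tt = - 2 A e^{t}
So the left-hand side equals
  - 2 A e^{t}
This must equal f(x, t) = 4 e^{t} identically.
Matching coefficients of the independent functions:
  [e^{t}]:  - 2 A = 4
Solving: A = -2.
Check against the point condition:
  u(0, 0) = -2  ⟹  A = -2  ✓
Hence u(x, t) = - 2 e^{t}.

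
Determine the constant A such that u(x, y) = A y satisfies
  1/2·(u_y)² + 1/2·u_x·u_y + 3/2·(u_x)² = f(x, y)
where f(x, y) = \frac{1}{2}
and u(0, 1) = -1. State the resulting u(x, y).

Substitute the ansatz u = A y into the left-hand side.
Derivatives of the ansatz:
  u_y = A
  u_x = 0
Term by term:
  1/2·(u_y)² = \frac{A^{2}}{2}
  1/2·u_x·u_y = 0
  3/2·(u_x)² = 0
So the left-hand side equals
  \frac{A^{2}}{2}
This must equal f(x, y) = \frac{1}{2} identically.
Matching coefficients of the independent functions:
  [constant term]:  \frac{A^{2}}{2} = \frac{1}{2}
These equations allow (A) = (-1) or (1).
Impose the point condition(s):
  u(0, 1) = -1  ⟹  A = -1
Only A = -1 satisfies everything.
Hence u(x, y) = - y.

Answer: u(x, y) = - y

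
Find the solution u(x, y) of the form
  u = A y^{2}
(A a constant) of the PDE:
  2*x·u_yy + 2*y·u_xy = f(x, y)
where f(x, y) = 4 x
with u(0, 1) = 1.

Substitute the ansatz u = A y^{2} into the left-hand side.
Derivatives of the ansatz:
  u_yy = 2 A
  u_xy = 0
Term by term:
  2*x·u_yy = 4 A x
  2*y·u_xy = 0
So the left-hand side equals
  4 A x
This must equal f(x, y) = 4 x identically.
Matching coefficients of the independent functions:
  [x]:  4 A = 4
Solving: A = 1.
Check against the point condition:
  u(0, 1) = 1  ⟹  A = 1  ✓
Hence u(x, y) = y^{2}.

Answer: u(x, y) = y^{2}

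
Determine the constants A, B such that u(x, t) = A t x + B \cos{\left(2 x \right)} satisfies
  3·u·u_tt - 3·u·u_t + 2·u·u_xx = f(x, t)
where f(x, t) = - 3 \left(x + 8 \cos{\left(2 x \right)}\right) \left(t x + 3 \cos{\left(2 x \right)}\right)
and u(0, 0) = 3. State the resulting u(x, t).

Substitute the ansatz u = A t x + B \cos{\left(2 x \right)} into the left-hand side.
Derivatives of the ansatz:
  u_tt = 0
  u_t = A x
  u_xx = - 4 B \cos{\left(2 x \right)}
Term by term:
  3·u·u_tt = 0
  -3·u·u_t = - 3 A^{2} t x^{2} - 3 A B x \cos{\left(2 x \right)}
  2·u·u_xx = - 8 A B t x \cos{\left(2 x \right)} - 8 B^{2} \cos^{2}{\left(2 x \right)}
So the left-hand side equals
  - 3 A^{2} t x^{2} - 8 A B t x \cos{\left(2 x \right)} - 3 A B x \cos{\left(2 x \right)} - 8 B^{2} \cos^{2}{\left(2 x \right)}
This must equal f(x, t) identically; expanded, f = - 3 t x^{2} - 24 t x \cos{\left(2 x \right)} - 9 x \cos{\left(2 x \right)} - 72 \cos^{2}{\left(2 x \right)}.
Matching coefficients of the independent functions:
  [t x^{2}]:  - 3 A^{2} = -3
  [x \cos{\left(2 x \right)}]:  - 3 A B = -9
  [t x \cos{\left(2 x \right)}]:  - 8 A B = -24
  [\cos^{2}{\left(2 x \right)}]:  - 8 B^{2} = -72
These equations allow (A, B) = (-1, -3) or (1, 3).
Impose the point condition(s):
  u(0, 0) = 3  ⟹  B = 3
Only A = 1, B = 3 satisfies everything.
Hence u(x, t) = t x + 3 \cos{\left(2 x \right)}.

Answer: u(x, t) = t x + 3 \cos{\left(2 x \right)}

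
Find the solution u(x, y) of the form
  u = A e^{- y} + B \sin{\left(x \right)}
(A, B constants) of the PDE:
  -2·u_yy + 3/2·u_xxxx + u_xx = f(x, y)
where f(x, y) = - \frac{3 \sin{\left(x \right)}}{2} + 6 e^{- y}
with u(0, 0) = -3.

Answer: u(x, y) = - 3 \sin{\left(x \right)} - 3 e^{- y}

Derivation:
Substitute the ansatz u = A e^{- y} + B \sin{\left(x \right)} into the left-hand side.
Derivatives of the ansatz:
  u_yy = A e^{- y}
  u_xxxx = B \sin{\left(x \right)}
  u_xx = - B \sin{\left(x \right)}
Term by term:
  -2·u_yy = - 2 A e^{- y}
  3/2·u_xxxx = \frac{3 B \sin{\left(x \right)}}{2}
  u_xx = - B \sin{\left(x \right)}
So the left-hand side equals
  - 2 A e^{- y} + \frac{B \sin{\left(x \right)}}{2}
This must equal f(x, y) = - \frac{3 \sin{\left(x \right)}}{2} + 6 e^{- y} identically.
Matching coefficients of the independent functions:
  [e^{- y}]:  - 2 A = 6
  [\sin{\left(x \right)}]:  \frac{B}{2} = - \frac{3}{2}
Solving: A = -3, B = -3.
Check against the point condition:
  u(0, 0) = -3  ⟹  A = -3  ✓
Hence u(x, y) = - 3 \sin{\left(x \right)} - 3 e^{- y}.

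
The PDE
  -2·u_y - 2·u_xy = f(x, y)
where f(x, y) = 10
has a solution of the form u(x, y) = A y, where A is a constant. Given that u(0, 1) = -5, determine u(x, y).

Substitute the ansatz u = A y into the left-hand side.
Derivatives of the ansatz:
  u_y = A
  u_xy = 0
Term by term:
  -2·u_y = - 2 A
  -2·u_xy = 0
So the left-hand side equals
  - 2 A
This must equal f(x, y) = 10 identically.
Matching coefficients of the independent functions:
  [constant term]:  - 2 A = 10
Solving: A = -5.
Check against the point condition:
  u(0, 1) = -5  ⟹  A = -5  ✓
Hence u(x, y) = - 5 y.

Answer: u(x, y) = - 5 y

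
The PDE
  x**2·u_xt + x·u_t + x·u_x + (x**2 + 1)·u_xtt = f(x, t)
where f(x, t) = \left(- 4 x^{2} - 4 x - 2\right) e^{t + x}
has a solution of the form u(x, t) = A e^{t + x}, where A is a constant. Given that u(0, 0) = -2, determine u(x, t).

Substitute the ansatz u = A e^{t + x} into the left-hand side.
Derivatives of the ansatz:
  u_xt = A e^{t} e^{x}
  u_t = A e^{t} e^{x}
  u_x = A e^{t} e^{x}
  u_xtt = A e^{t} e^{x}
Term by term:
  x**2·u_xt = A x^{2} e^{t} e^{x}
  x·u_t = A x e^{t} e^{x}
  x·u_x = A x e^{t} e^{x}
  (x**2 + 1)·u_xtt = A x^{2} e^{t} e^{x} + A e^{t} e^{x}
So the left-hand side equals
  2 A x^{2} e^{t} e^{x} + 2 A x e^{t} e^{x} + A e^{t} e^{x}
This must equal f(x, t) identically; expanded, f = - 4 x^{2} e^{t} e^{x} - 4 x e^{t} e^{x} - 2 e^{t} e^{x}.
Matching coefficients of the independent functions:
  [e^{t} e^{x}]:  A = -2
  [x e^{t} e^{x}, x^{2} e^{t} e^{x}]:  2 A = -4
Solving: A = -2.
Check against the point condition:
  u(0, 0) = -2  ⟹  A = -2  ✓
Hence u(x, t) = - 2 e^{t + x}.

Answer: u(x, t) = - 2 e^{t + x}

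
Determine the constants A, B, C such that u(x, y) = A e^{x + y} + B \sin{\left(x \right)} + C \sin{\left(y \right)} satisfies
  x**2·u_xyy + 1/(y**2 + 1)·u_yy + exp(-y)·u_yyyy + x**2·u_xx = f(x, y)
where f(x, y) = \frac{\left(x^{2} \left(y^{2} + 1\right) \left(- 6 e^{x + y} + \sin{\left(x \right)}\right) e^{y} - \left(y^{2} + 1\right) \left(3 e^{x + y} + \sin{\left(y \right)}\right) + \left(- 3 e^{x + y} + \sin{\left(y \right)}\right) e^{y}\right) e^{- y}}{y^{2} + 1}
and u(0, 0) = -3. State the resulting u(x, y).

Substitute the ansatz u = A e^{x + y} + B \sin{\left(x \right)} + C \sin{\left(y \right)} into the left-hand side.
Derivatives of the ansatz:
  u_xyy = A e^{x} e^{y}
  u_yy = A e^{x} e^{y} - C \sin{\left(y \right)}
  u_yyyy = A e^{x} e^{y} + C \sin{\left(y \right)}
  u_xx = A e^{x} e^{y} - B \sin{\left(x \right)}
Term by term:
  x**2·u_xyy = A x^{2} e^{x} e^{y}
  1/(y**2 + 1)·u_yy = \frac{A e^{x} e^{y}}{y^{2} + 1} - \frac{C \sin{\left(y \right)}}{y^{2} + 1}
  exp(-y)·u_yyyy = A e^{x} + C e^{- y} \sin{\left(y \right)}
  x**2·u_xx = A x^{2} e^{x} e^{y} - B x^{2} \sin{\left(x \right)}
So the left-hand side equals
  2 A x^{2} e^{x} e^{y} + A e^{x} + \frac{A e^{x} e^{y}}{y^{2} + 1} - B x^{2} \sin{\left(x \right)} + C e^{- y} \sin{\left(y \right)} - \frac{C \sin{\left(y \right)}}{y^{2} + 1}
This must equal f(x, y) identically; expanded, f = - 6 x^{2} e^{x} e^{y} + x^{2} \sin{\left(x \right)} - 3 e^{x} - e^{- y} \sin{\left(y \right)} - \frac{3 e^{x} e^{y}}{y^{2} + 1} + \frac{\sin{\left(y \right)}}{y^{2} + 1}.
Matching coefficients of the independent functions:
  [x^{2} \sin{\left(x \right)}]:  - B = 1
  [\frac{\sin{\left(y \right)}}{y^{2} + 1}]:  - C = 1
  [e^{- y} \sin{\left(y \right)}]:  C = -1
  [x^{2} e^{x} e^{y}]:  2 A = -6
  [\frac{e^{x} e^{y}}{y^{2} + 1}, e^{x}]:  A = -3
Solving: A = -3, B = -1, C = -1.
Check against the point condition:
  u(0, 0) = -3  ⟹  A = -3  ✓
Hence u(x, y) = - 3 e^{x + y} - \sin{\left(x \right)} - \sin{\left(y \right)}.

Answer: u(x, y) = - 3 e^{x + y} - \sin{\left(x \right)} - \sin{\left(y \right)}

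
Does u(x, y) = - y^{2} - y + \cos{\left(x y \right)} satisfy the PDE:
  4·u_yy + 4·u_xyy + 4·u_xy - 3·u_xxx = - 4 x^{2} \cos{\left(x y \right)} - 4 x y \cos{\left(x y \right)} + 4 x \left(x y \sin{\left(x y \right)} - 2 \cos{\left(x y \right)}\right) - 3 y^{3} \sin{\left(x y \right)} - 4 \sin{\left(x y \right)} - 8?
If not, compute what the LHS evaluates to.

Evaluate each term of the left-hand side for u = - y^{2} - y + \cos{\left(x y \right)}.
Derivatives:
  u_yy = - x^{2} \cos{\left(x y \right)} - 2
  u_xyy = x^{2} y \sin{\left(x y \right)} - 2 x \cos{\left(x y \right)}
  u_xy = - x y \cos{\left(x y \right)} - \sin{\left(x y \right)}
  u_xxx = y^{3} \sin{\left(x y \right)}
Terms:
  4·u_yy = - 4 x^{2} \cos{\left(x y \right)} - 8
  4·u_xyy = 4 x \left(x y \sin{\left(x y \right)} - 2 \cos{\left(x y \right)}\right)
  4·u_xy = - 4 x y \cos{\left(x y \right)} - 4 \sin{\left(x y \right)}
  -3·u_xxx = - 3 y^{3} \sin{\left(x y \right)}
Sum: LHS = - 4 x^{2} \cos{\left(x y \right)} - 4 x y \cos{\left(x y \right)} + 4 x \left(x y \sin{\left(x y \right)} - 2 \cos{\left(x y \right)}\right) - 3 y^{3} \sin{\left(x y \right)} - 4 \sin{\left(x y \right)} - 8
This is exactly the given right-hand side, so u is a solution.

Answer: Yes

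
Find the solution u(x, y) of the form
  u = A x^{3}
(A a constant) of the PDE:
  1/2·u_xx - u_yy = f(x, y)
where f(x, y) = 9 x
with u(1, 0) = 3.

Answer: u(x, y) = 3 x^{3}

Derivation:
Substitute the ansatz u = A x^{3} into the left-hand side.
Derivatives of the ansatz:
  u_xx = 6 A x
  u_yy = 0
Term by term:
  1/2·u_xx = 3 A x
  -u_yy = 0
So the left-hand side equals
  3 A x
This must equal f(x, y) = 9 x identically.
Matching coefficients of the independent functions:
  [x]:  3 A = 9
Solving: A = 3.
Check against the point condition:
  u(1, 0) = 3  ⟹  A = 3  ✓
Hence u(x, y) = 3 x^{3}.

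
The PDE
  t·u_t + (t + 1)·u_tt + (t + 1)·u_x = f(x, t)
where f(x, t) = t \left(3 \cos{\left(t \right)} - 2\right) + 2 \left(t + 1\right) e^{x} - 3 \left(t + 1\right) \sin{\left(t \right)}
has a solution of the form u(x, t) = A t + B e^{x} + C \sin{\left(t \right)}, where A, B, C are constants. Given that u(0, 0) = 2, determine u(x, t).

Substitute the ansatz u = A t + B e^{x} + C \sin{\left(t \right)} into the left-hand side.
Derivatives of the ansatz:
  u_t = A + C \cos{\left(t \right)}
  u_tt = - C \sin{\left(t \right)}
  u_x = B e^{x}
Term by term:
  t·u_t = A t + C t \cos{\left(t \right)}
  (t + 1)·u_tt = - C t \sin{\left(t \right)} - C \sin{\left(t \right)}
  (t + 1)·u_x = B t e^{x} + B e^{x}
So the left-hand side equals
  A t + B t e^{x} + B e^{x} - C t \sin{\left(t \right)} + C t \cos{\left(t \right)} - C \sin{\left(t \right)}
This must equal f(x, t) identically; expanded, f = 2 t e^{x} - 3 t \sin{\left(t \right)} + 3 t \cos{\left(t \right)} - 2 t + 2 e^{x} - 3 \sin{\left(t \right)}.
Matching coefficients of the independent functions:
  [t]:  A = -2
  [t e^{x}, e^{x}]:  B = 2
  [t \sin{\left(t \right)}, \sin{\left(t \right)}]:  - C = -3
  [t \cos{\left(t \right)}]:  C = 3
Solving: A = -2, B = 2, C = 3.
Check against the point condition:
  u(0, 0) = 2  ⟹  B = 2  ✓
Hence u(x, t) = - 2 t + 2 e^{x} + 3 \sin{\left(t \right)}.

Answer: u(x, t) = - 2 t + 2 e^{x} + 3 \sin{\left(t \right)}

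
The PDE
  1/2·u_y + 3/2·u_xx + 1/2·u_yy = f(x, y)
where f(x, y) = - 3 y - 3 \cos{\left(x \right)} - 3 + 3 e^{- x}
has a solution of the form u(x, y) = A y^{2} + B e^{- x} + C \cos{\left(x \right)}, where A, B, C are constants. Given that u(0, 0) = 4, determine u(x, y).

Substitute the ansatz u = A y^{2} + B e^{- x} + C \cos{\left(x \right)} into the left-hand side.
Derivatives of the ansatz:
  u_y = 2 A y
  u_xx = B e^{- x} - C \cos{\left(x \right)}
  u_yy = 2 A
Term by term:
  1/2·u_y = A y
  3/2·u_xx = \frac{3 B e^{- x}}{2} - \frac{3 C \cos{\left(x \right)}}{2}
  1/2·u_yy = A
So the left-hand side equals
  A y + A + \frac{3 B e^{- x}}{2} - \frac{3 C \cos{\left(x \right)}}{2}
This must equal f(x, y) = - 3 y - 3 \cos{\left(x \right)} - 3 + 3 e^{- x} identically.
Matching coefficients of the independent functions:
  [constant term, y]:  A = -3
  [e^{- x}]:  \frac{3 B}{2} = 3
  [\cos{\left(x \right)}]:  - \frac{3 C}{2} = -3
Solving: A = -3, B = 2, C = 2.
Check against the point condition:
  u(0, 0) = 4  ⟹  B + C = 4  ✓
Hence u(x, y) = - 3 y^{2} + 2 \cos{\left(x \right)} + 2 e^{- x}.

Answer: u(x, y) = - 3 y^{2} + 2 \cos{\left(x \right)} + 2 e^{- x}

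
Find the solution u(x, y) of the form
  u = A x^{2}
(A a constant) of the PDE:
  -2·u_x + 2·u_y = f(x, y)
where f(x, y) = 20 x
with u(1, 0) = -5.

Substitute the ansatz u = A x^{2} into the left-hand side.
Derivatives of the ansatz:
  u_x = 2 A x
  u_y = 0
Term by term:
  -2·u_x = - 4 A x
  2·u_y = 0
So the left-hand side equals
  - 4 A x
This must equal f(x, y) = 20 x identically.
Matching coefficients of the independent functions:
  [x]:  - 4 A = 20
Solving: A = -5.
Check against the point condition:
  u(1, 0) = -5  ⟹  A = -5  ✓
Hence u(x, y) = - 5 x^{2}.

Answer: u(x, y) = - 5 x^{2}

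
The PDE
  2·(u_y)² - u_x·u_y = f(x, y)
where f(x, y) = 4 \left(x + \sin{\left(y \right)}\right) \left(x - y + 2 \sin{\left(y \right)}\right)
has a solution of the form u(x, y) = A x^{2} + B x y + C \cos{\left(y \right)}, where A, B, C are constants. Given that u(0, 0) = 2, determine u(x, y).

Substitute the ansatz u = A x^{2} + B x y + C \cos{\left(y \right)} into the left-hand side.
Derivatives of the ansatz:
  u_y = B x - C \sin{\left(y \right)}
  u_x = 2 A x + B y
Term by term:
  2·(u_y)² = 2 B^{2} x^{2} - 4 B C x \sin{\left(y \right)} + 2 C^{2} \sin^{2}{\left(y \right)}
  -u_x·u_y = - 2 A B x^{2} + 2 A C x \sin{\left(y \right)} - B^{2} x y + B C y \sin{\left(y \right)}
So the left-hand side equals
  - 2 A B x^{2} + 2 A C x \sin{\left(y \right)} + 2 B^{2} x^{2} - B^{2} x y - 4 B C x \sin{\left(y \right)} + B C y \sin{\left(y \right)} + 2 C^{2} \sin^{2}{\left(y \right)}
This must equal f(x, y) identically; expanded, f = 4 x^{2} - 4 x y + 12 x \sin{\left(y \right)} - 4 y \sin{\left(y \right)} + 8 \sin^{2}{\left(y \right)}.
Matching coefficients of the independent functions:
  [x^{2}]:  - 2 A B + 2 B^{2} = 4
  [x y]:  - B^{2} = -4
  [x \sin{\left(y \right)}]:  2 A C - 4 B C = 12
  [y \sin{\left(y \right)}]:  B C = -4
  [\sin^{2}{\left(y \right)}]:  2 C^{2} = 8
These equations allow (A, B, C) = (-1, -2, 2) or (1, 2, -2).
Impose the point condition(s):
  u(0, 0) = 2  ⟹  C = 2
Only A = -1, B = -2, C = 2 satisfies everything.
Hence u(x, y) = - x^{2} - 2 x y + 2 \cos{\left(y \right)}.

Answer: u(x, y) = - x^{2} - 2 x y + 2 \cos{\left(y \right)}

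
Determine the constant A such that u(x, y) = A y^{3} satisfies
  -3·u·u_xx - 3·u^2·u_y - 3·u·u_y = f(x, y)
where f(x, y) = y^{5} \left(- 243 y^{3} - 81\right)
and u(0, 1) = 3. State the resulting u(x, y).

Substitute the ansatz u = A y^{3} into the left-hand side.
Derivatives of the ansatz:
  u_xx = 0
  u_y = 3 A y^{2}
Term by term:
  -3·u·u_xx = 0
  -3·u^2·u_y = - 9 A^{3} y^{8}
  -3·u·u_y = - 9 A^{2} y^{5}
So the left-hand side equals
  - 9 A^{3} y^{8} - 9 A^{2} y^{5}
This must equal f(x, y) identically; expanded, f = - 243 y^{8} - 81 y^{5}.
Matching coefficients of the independent functions:
  [y^{5}]:  - 9 A^{2} = -81
  [y^{8}]:  - 9 A^{3} = -243
Solving: A = 3.
Check against the point condition:
  u(0, 1) = 3  ⟹  A = 3  ✓
Hence u(x, y) = 3 y^{3}.

Answer: u(x, y) = 3 y^{3}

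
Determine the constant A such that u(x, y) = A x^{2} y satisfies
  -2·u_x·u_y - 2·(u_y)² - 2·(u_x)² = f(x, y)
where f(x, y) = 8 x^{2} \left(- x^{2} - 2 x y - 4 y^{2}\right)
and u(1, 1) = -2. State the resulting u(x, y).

Substitute the ansatz u = A x^{2} y into the left-hand side.
Derivatives of the ansatz:
  u_x = 2 A x y
  u_y = A x^{2}
Term by term:
  -2·u_x·u_y = - 4 A^{2} x^{3} y
  -2·(u_y)² = - 2 A^{2} x^{4}
  -2·(u_x)² = - 8 A^{2} x^{2} y^{2}
So the left-hand side equals
  - 2 A^{2} x^{4} - 4 A^{2} x^{3} y - 8 A^{2} x^{2} y^{2}
This must equal f(x, y) identically; expanded, f = - 8 x^{4} - 16 x^{3} y - 32 x^{2} y^{2}.
Matching coefficients of the independent functions:
  [x^{4}]:  - 2 A^{2} = -8
  [x^{2} y^{2}]:  - 8 A^{2} = -32
  [x^{3} y]:  - 4 A^{2} = -16
These equations allow (A) = (-2) or (2).
Impose the point condition(s):
  u(1, 1) = -2  ⟹  A = -2
Only A = -2 satisfies everything.
Hence u(x, y) = - 2 x^{2} y.

Answer: u(x, y) = - 2 x^{2} y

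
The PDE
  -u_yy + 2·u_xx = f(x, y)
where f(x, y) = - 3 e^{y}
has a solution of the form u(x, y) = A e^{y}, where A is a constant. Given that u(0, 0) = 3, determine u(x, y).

Substitute the ansatz u = A e^{y} into the left-hand side.
Derivatives of the ansatz:
  u_yy = A e^{y}
  u_xx = 0
Term by term:
  -u_yy = - A e^{y}
  2·u_xx = 0
So the left-hand side equals
  - A e^{y}
This must equal f(x, y) = - 3 e^{y} identically.
Matching coefficients of the independent functions:
  [e^{y}]:  - A = -3
Solving: A = 3.
Check against the point condition:
  u(0, 0) = 3  ⟹  A = 3  ✓
Hence u(x, y) = 3 e^{y}.

Answer: u(x, y) = 3 e^{y}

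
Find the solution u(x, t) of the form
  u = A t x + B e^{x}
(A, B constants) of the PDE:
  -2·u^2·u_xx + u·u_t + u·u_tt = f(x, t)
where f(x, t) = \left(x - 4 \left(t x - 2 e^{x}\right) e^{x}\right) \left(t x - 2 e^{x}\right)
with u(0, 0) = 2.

Substitute the ansatz u = A t x + B e^{x} into the left-hand side.
Derivatives of the ansatz:
  u_xx = B e^{x}
  u_t = A x
  u_tt = 0
Term by term:
  -2·u^2·u_xx = - 2 A^{2} B t^{2} x^{2} e^{x} - 4 A B^{2} t x e^{2 x} - 2 B^{3} e^{3 x}
  u·u_t = A^{2} t x^{2} + A B x e^{x}
  u·u_tt = 0
So the left-hand side equals
  - 2 A^{2} B t^{2} x^{2} e^{x} + A^{2} t x^{2} - 4 A B^{2} t x e^{2 x} + A B x e^{x} - 2 B^{3} e^{3 x}
This must equal f(x, t) identically; expanded, f = - 4 t^{2} x^{2} e^{x} + t x^{2} + 16 t x e^{2 x} - 2 x e^{x} - 16 e^{3 x}.
Matching coefficients of the independent functions:
  [t x^{2}]:  A^{2} = 1
  [x e^{x}]:  A B = -2
  [t x e^{2 x}]:  - 4 A B^{2} = 16
  [t^{2} x^{2} e^{x}]:  - 2 A^{2} B = -4
  [e^{3 x}]:  - 2 B^{3} = -16
Solving: A = -1, B = 2.
Check against the point condition:
  u(0, 0) = 2  ⟹  B = 2  ✓
Hence u(x, t) = - t x + 2 e^{x}.

Answer: u(x, t) = - t x + 2 e^{x}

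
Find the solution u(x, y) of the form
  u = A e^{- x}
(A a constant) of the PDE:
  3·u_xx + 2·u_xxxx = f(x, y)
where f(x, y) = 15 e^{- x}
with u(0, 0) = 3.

Substitute the ansatz u = A e^{- x} into the left-hand side.
Derivatives of the ansatz:
  u_xx = A e^{- x}
  u_xxxx = A e^{- x}
Term by term:
  3·u_xx = 3 A e^{- x}
  2·u_xxxx = 2 A e^{- x}
So the left-hand side equals
  5 A e^{- x}
This must equal f(x, y) = 15 e^{- x} identically.
Matching coefficients of the independent functions:
  [e^{- x}]:  5 A = 15
Solving: A = 3.
Check against the point condition:
  u(0, 0) = 3  ⟹  A = 3  ✓
Hence u(x, y) = 3 e^{- x}.

Answer: u(x, y) = 3 e^{- x}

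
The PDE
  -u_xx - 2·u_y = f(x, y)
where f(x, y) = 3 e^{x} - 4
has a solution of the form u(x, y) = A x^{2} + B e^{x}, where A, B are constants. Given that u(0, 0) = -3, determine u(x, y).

Answer: u(x, y) = 2 x^{2} - 3 e^{x}

Derivation:
Substitute the ansatz u = A x^{2} + B e^{x} into the left-hand side.
Derivatives of the ansatz:
  u_xx = 2 A + B e^{x}
  u_y = 0
Term by term:
  -u_xx = - 2 A - B e^{x}
  -2·u_y = 0
So the left-hand side equals
  - 2 A - B e^{x}
This must equal f(x, y) = 3 e^{x} - 4 identically.
Matching coefficients of the independent functions:
  [constant term]:  - 2 A = -4
  [e^{x}]:  - B = 3
Solving: A = 2, B = -3.
Check against the point condition:
  u(0, 0) = -3  ⟹  B = -3  ✓
Hence u(x, y) = 2 x^{2} - 3 e^{x}.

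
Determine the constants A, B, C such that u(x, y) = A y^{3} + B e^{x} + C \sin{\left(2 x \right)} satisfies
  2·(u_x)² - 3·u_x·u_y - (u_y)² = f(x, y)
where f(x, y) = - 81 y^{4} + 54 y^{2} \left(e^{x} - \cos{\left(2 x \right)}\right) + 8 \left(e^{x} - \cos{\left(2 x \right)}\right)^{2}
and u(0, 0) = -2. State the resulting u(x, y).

Substitute the ansatz u = A y^{3} + B e^{x} + C \sin{\left(2 x \right)} into the left-hand side.
Derivatives of the ansatz:
  u_x = B e^{x} + 2 C \cos{\left(2 x \right)}
  u_y = 3 A y^{2}
Term by term:
  2·(u_x)² = 2 B^{2} e^{2 x} + 8 B C e^{x} \cos{\left(2 x \right)} + 8 C^{2} \cos^{2}{\left(2 x \right)}
  -3·u_x·u_y = - 9 A B y^{2} e^{x} - 18 A C y^{2} \cos{\left(2 x \right)}
  -(u_y)² = - 9 A^{2} y^{4}
So the left-hand side equals
  - 9 A^{2} y^{4} - 9 A B y^{2} e^{x} - 18 A C y^{2} \cos{\left(2 x \right)} + 2 B^{2} e^{2 x} + 8 B C e^{x} \cos{\left(2 x \right)} + 8 C^{2} \cos^{2}{\left(2 x \right)}
This must equal f(x, y) identically; expanded, f = - 81 y^{4} + 54 y^{2} e^{x} - 54 y^{2} \cos{\left(2 x \right)} + 8 e^{2 x} - 16 e^{x} \cos{\left(2 x \right)} + 8 \cos^{2}{\left(2 x \right)}.
Matching coefficients of the independent functions:
  [y^{4}]:  - 9 A^{2} = -81
  [y^{2} e^{x}]:  - 9 A B = 54
  [y^{2} \cos{\left(2 x \right)}]:  - 18 A C = -54
  [e^{x} \cos{\left(2 x \right)}]:  8 B C = -16
  [e^{2 x}]:  2 B^{2} = 8
  [\cos^{2}{\left(2 x \right)}]:  8 C^{2} = 8
These equations allow (A, B, C) = (-3, 2, -1) or (3, -2, 1).
Impose the point condition(s):
  u(0, 0) = -2  ⟹  B = -2
Only A = 3, B = -2, C = 1 satisfies everything.
Hence u(x, y) = 3 y^{3} - 2 e^{x} + \sin{\left(2 x \right)}.

Answer: u(x, y) = 3 y^{3} - 2 e^{x} + \sin{\left(2 x \right)}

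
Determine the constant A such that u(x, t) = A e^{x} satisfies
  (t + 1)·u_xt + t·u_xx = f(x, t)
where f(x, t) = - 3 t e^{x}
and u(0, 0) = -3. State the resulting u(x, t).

Substitute the ansatz u = A e^{x} into the left-hand side.
Derivatives of the ansatz:
  u_xt = 0
  u_xx = A e^{x}
Term by term:
  (t + 1)·u_xt = 0
  t·u_xx = A t e^{x}
So the left-hand side equals
  A t e^{x}
This must equal f(x, t) = - 3 t e^{x} identically.
Matching coefficients of the independent functions:
  [t e^{x}]:  A = -3
Solving: A = -3.
Check against the point condition:
  u(0, 0) = -3  ⟹  A = -3  ✓
Hence u(x, t) = - 3 e^{x}.

Answer: u(x, t) = - 3 e^{x}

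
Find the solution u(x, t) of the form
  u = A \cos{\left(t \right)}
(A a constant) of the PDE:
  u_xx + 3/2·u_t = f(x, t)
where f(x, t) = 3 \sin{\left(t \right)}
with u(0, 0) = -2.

Substitute the ansatz u = A \cos{\left(t \right)} into the left-hand side.
Derivatives of the ansatz:
  u_xx = 0
  u_t = - A \sin{\left(t \right)}
Term by term:
  u_xx = 0
  3/2·u_t = - \frac{3 A \sin{\left(t \right)}}{2}
So the left-hand side equals
  - \frac{3 A \sin{\left(t \right)}}{2}
This must equal f(x, t) = 3 \sin{\left(t \right)} identically.
Matching coefficients of the independent functions:
  [\sin{\left(t \right)}]:  - \frac{3 A}{2} = 3
Solving: A = -2.
Check against the point condition:
  u(0, 0) = -2  ⟹  A = -2  ✓
Hence u(x, t) = - 2 \cos{\left(t \right)}.

Answer: u(x, t) = - 2 \cos{\left(t \right)}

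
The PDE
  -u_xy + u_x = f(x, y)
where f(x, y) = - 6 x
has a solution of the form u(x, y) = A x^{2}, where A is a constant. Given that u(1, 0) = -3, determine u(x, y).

Substitute the ansatz u = A x^{2} into the left-hand side.
Derivatives of the ansatz:
  u_xy = 0
  u_x = 2 A x
Term by term:
  -u_xy = 0
  u_x = 2 A x
So the left-hand side equals
  2 A x
This must equal f(x, y) = - 6 x identically.
Matching coefficients of the independent functions:
  [x]:  2 A = -6
Solving: A = -3.
Check against the point condition:
  u(1, 0) = -3  ⟹  A = -3  ✓
Hence u(x, y) = - 3 x^{2}.

Answer: u(x, y) = - 3 x^{2}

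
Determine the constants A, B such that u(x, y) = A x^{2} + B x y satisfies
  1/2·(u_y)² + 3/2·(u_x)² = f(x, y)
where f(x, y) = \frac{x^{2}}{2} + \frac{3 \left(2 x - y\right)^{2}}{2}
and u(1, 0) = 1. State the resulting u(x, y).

Substitute the ansatz u = A x^{2} + B x y into the left-hand side.
Derivatives of the ansatz:
  u_y = B x
  u_x = 2 A x + B y
Term by term:
  1/2·(u_y)² = \frac{B^{2} x^{2}}{2}
  3/2·(u_x)² = 6 A^{2} x^{2} + 6 A B x y + \frac{3 B^{2} y^{2}}{2}
So the left-hand side equals
  6 A^{2} x^{2} + 6 A B x y + \frac{B^{2} x^{2}}{2} + \frac{3 B^{2} y^{2}}{2}
This must equal f(x, y) identically; expanded, f = \frac{13 x^{2}}{2} - 6 x y + \frac{3 y^{2}}{2}.
Matching coefficients of the independent functions:
  [x^{2}]:  6 A^{2} + \frac{B^{2}}{2} = \frac{13}{2}
  [y^{2}]:  \frac{3 B^{2}}{2} = \frac{3}{2}
  [x y]:  6 A B = -6
These equations allow (A, B) = (-1, 1) or (1, -1).
Impose the point condition(s):
  u(1, 0) = 1  ⟹  A = 1
Only A = 1, B = -1 satisfies everything.
Hence u(x, y) = x^{2} - x y.

Answer: u(x, y) = x^{2} - x y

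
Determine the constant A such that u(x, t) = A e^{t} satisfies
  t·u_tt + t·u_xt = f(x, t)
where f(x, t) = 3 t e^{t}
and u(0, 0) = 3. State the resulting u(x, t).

Substitute the ansatz u = A e^{t} into the left-hand side.
Derivatives of the ansatz:
  u_tt = A e^{t}
  u_xt = 0
Term by term:
  t·u_tt = A t e^{t}
  t·u_xt = 0
So the left-hand side equals
  A t e^{t}
This must equal f(x, t) = 3 t e^{t} identically.
Matching coefficients of the independent functions:
  [t e^{t}]:  A = 3
Solving: A = 3.
Check against the point condition:
  u(0, 0) = 3  ⟹  A = 3  ✓
Hence u(x, t) = 3 e^{t}.

Answer: u(x, t) = 3 e^{t}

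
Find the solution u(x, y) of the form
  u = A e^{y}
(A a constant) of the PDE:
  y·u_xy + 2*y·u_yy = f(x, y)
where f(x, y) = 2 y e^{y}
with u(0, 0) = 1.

Answer: u(x, y) = e^{y}

Derivation:
Substitute the ansatz u = A e^{y} into the left-hand side.
Derivatives of the ansatz:
  u_xy = 0
  u_yy = A e^{y}
Term by term:
  y·u_xy = 0
  2*y·u_yy = 2 A y e^{y}
So the left-hand side equals
  2 A y e^{y}
This must equal f(x, y) = 2 y e^{y} identically.
Matching coefficients of the independent functions:
  [y e^{y}]:  2 A = 2
Solving: A = 1.
Check against the point condition:
  u(0, 0) = 1  ⟹  A = 1  ✓
Hence u(x, y) = e^{y}.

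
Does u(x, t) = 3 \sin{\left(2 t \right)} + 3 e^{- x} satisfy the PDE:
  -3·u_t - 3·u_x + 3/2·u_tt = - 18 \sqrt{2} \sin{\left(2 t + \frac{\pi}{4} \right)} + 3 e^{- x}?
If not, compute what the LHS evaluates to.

Evaluate each term of the left-hand side for u = 3 \sin{\left(2 t \right)} + 3 e^{- x}.
Derivatives:
  u_t = 6 \cos{\left(2 t \right)}
  u_x = - 3 e^{- x}
  u_tt = - 12 \sin{\left(2 t \right)}
Terms:
  -3·u_t = - 18 \cos{\left(2 t \right)}
  -3·u_x = 9 e^{- x}
  3/2·u_tt = - 18 \sin{\left(2 t \right)}
Sum: LHS = - 18 \sqrt{2} \sin{\left(2 t + \frac{\pi}{4} \right)} + 9 e^{- x}
Given right-hand side: - 18 \sqrt{2} \sin{\left(2 t + \frac{\pi}{4} \right)} + 3 e^{- x}. Difference LHS − RHS = 6 e^{- x} ≠ 0, so u is not a solution.

Answer: No, the LHS evaluates to - 18 \sqrt{2} \sin{\left(2 t + \frac{\pi}{4} \right)} + 9 e^{- x}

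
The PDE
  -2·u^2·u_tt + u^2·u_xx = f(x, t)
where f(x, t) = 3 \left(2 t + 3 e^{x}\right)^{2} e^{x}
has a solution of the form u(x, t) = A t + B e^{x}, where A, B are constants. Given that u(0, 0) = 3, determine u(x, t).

Answer: u(x, t) = 2 t + 3 e^{x}

Derivation:
Substitute the ansatz u = A t + B e^{x} into the left-hand side.
Derivatives of the ansatz:
  u_tt = 0
  u_xx = B e^{x}
Term by term:
  -2·u^2·u_tt = 0
  u^2·u_xx = A^{2} B t^{2} e^{x} + 2 A B^{2} t e^{2 x} + B^{3} e^{3 x}
So the left-hand side equals
  A^{2} B t^{2} e^{x} + 2 A B^{2} t e^{2 x} + B^{3} e^{3 x}
This must equal f(x, t) identically; expanded, f = 12 t^{2} e^{x} + 36 t e^{2 x} + 27 e^{3 x}.
Matching coefficients of the independent functions:
  [t e^{2 x}]:  2 A B^{2} = 36
  [t^{2} e^{x}]:  A^{2} B = 12
  [e^{3 x}]:  B^{3} = 27
Solving: A = 2, B = 3.
Check against the point condition:
  u(0, 0) = 3  ⟹  B = 3  ✓
Hence u(x, t) = 2 t + 3 e^{x}.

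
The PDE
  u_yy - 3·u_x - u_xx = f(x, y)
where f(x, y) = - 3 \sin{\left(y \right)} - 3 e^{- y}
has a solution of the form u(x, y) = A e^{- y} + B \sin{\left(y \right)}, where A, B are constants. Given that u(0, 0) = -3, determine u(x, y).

Substitute the ansatz u = A e^{- y} + B \sin{\left(y \right)} into the left-hand side.
Derivatives of the ansatz:
  u_yy = A e^{- y} - B \sin{\left(y \right)}
  u_x = 0
  u_xx = 0
Term by term:
  u_yy = A e^{- y} - B \sin{\left(y \right)}
  -3·u_x = 0
  -u_xx = 0
So the left-hand side equals
  A e^{- y} - B \sin{\left(y \right)}
This must equal f(x, y) = - 3 \sin{\left(y \right)} - 3 e^{- y} identically.
Matching coefficients of the independent functions:
  [e^{- y}]:  A = -3
  [\sin{\left(y \right)}]:  - B = -3
Solving: A = -3, B = 3.
Check against the point condition:
  u(0, 0) = -3  ⟹  A = -3  ✓
Hence u(x, y) = 3 \sin{\left(y \right)} - 3 e^{- y}.

Answer: u(x, y) = 3 \sin{\left(y \right)} - 3 e^{- y}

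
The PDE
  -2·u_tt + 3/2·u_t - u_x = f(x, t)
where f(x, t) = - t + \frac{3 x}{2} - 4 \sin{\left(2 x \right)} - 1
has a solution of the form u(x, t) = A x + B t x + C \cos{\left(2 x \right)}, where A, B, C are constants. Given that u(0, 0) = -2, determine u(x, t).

Substitute the ansatz u = A x + B t x + C \cos{\left(2 x \right)} into the left-hand side.
Derivatives of the ansatz:
  u_tt = 0
  u_t = B x
  u_x = A + B t - 2 C \sin{\left(2 x \right)}
Term by term:
  -2·u_tt = 0
  3/2·u_t = \frac{3 B x}{2}
  -u_x = - A - B t + 2 C \sin{\left(2 x \right)}
So the left-hand side equals
  - A - B t + \frac{3 B x}{2} + 2 C \sin{\left(2 x \right)}
This must equal f(x, t) = - t + \frac{3 x}{2} - 4 \sin{\left(2 x \right)} - 1 identically.
Matching coefficients of the independent functions:
  [constant term]:  - A = -1
  [t]:  - B = -1
  [x]:  \frac{3 B}{2} = \frac{3}{2}
  [\sin{\left(2 x \right)}]:  2 C = -4
Solving: A = 1, B = 1, C = -2.
Check against the point condition:
  u(0, 0) = -2  ⟹  C = -2  ✓
Hence u(x, t) = t x + x - 2 \cos{\left(2 x \right)}.

Answer: u(x, t) = t x + x - 2 \cos{\left(2 x \right)}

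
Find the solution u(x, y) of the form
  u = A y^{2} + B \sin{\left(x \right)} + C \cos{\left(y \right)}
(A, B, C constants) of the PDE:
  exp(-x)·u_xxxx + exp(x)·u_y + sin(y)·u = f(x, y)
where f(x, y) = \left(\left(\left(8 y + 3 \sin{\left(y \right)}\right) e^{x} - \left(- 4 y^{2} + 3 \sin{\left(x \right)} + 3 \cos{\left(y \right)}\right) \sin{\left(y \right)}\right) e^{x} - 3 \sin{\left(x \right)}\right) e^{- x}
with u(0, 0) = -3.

Answer: u(x, y) = 4 y^{2} - 3 \sin{\left(x \right)} - 3 \cos{\left(y \right)}

Derivation:
Substitute the ansatz u = A y^{2} + B \sin{\left(x \right)} + C \cos{\left(y \right)} into the left-hand side.
Derivatives of the ansatz:
  u_xxxx = B \sin{\left(x \right)}
  u_y = 2 A y - C \sin{\left(y \right)}
Term by term:
  exp(-x)·u_xxxx = B e^{- x} \sin{\left(x \right)}
  exp(x)·u_y = 2 A y e^{x} - C e^{x} \sin{\left(y \right)}
  sin(y)·u = A y^{2} \sin{\left(y \right)} + B \sin{\left(x \right)} \sin{\left(y \right)} + C \sin{\left(y \right)} \cos{\left(y \right)}
So the left-hand side equals
  A y^{2} \sin{\left(y \right)} + 2 A y e^{x} + B \sin{\left(x \right)} \sin{\left(y \right)} + B e^{- x} \sin{\left(x \right)} - C e^{x} \sin{\left(y \right)} + C \sin{\left(y \right)} \cos{\left(y \right)}
This must equal f(x, y) identically; expanded, f = 4 y^{2} \sin{\left(y \right)} + 8 y e^{x} + 3 e^{x} \sin{\left(y \right)} - 3 \sin{\left(x \right)} \sin{\left(y \right)} - 3 \sin{\left(y \right)} \cos{\left(y \right)} - 3 e^{- x} \sin{\left(x \right)}.
Matching coefficients of the independent functions:
  [y e^{x}]:  2 A = 8
  [y^{2} \sin{\left(y \right)}]:  A = 4
  [e^{- x} \sin{\left(x \right)}, \sin{\left(x \right)} \sin{\left(y \right)}]:  B = -3
  [e^{x} \sin{\left(y \right)}]:  - C = 3
  [\sin{\left(y \right)} \cos{\left(y \right)}]:  C = -3
Solving: A = 4, B = -3, C = -3.
Check against the point condition:
  u(0, 0) = -3  ⟹  C = -3  ✓
Hence u(x, y) = 4 y^{2} - 3 \sin{\left(x \right)} - 3 \cos{\left(y \right)}.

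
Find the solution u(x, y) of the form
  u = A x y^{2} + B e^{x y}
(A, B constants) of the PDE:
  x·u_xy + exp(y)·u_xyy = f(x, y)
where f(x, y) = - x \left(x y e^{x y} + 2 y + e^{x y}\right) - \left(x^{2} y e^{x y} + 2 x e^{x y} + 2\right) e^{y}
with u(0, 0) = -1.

Substitute the ansatz u = A x y^{2} + B e^{x y} into the left-hand side.
Derivatives of the ansatz:
  u_xy = 2 A y + B x y e^{x y} + B e^{x y}
  u_xyy = 2 A + B x^{2} y e^{x y} + 2 B x e^{x y}
Term by term:
  x·u_xy = 2 A x y + B x^{2} y e^{x y} + B x e^{x y}
  exp(y)·u_xyy = 2 A e^{y} + B x^{2} y e^{y} e^{x y} + 2 B x e^{y} e^{x y}
So the left-hand side equals
  2 A x y + 2 A e^{y} + B x^{2} y e^{y} e^{x y} + B x^{2} y e^{x y} + 2 B x e^{y} e^{x y} + B x e^{x y}
This must equal f(x, y) identically; expanded, f = - x^{2} y e^{y} e^{x y} - x^{2} y e^{x y} - 2 x y - 2 x e^{y} e^{x y} - x e^{x y} - 2 e^{y}.
Matching coefficients of the independent functions:
  [x y, e^{y}]:  2 A = -2
  [x e^{x y}, x^{2} y e^{x y}, x^{2} y e^{y} e^{x y}]:  B = -1
  [x e^{y} e^{x y}]:  2 B = -2
Solving: A = -1, B = -1.
Check against the point condition:
  u(0, 0) = -1  ⟹  B = -1  ✓
Hence u(x, y) = - x y^{2} - e^{x y}.

Answer: u(x, y) = - x y^{2} - e^{x y}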